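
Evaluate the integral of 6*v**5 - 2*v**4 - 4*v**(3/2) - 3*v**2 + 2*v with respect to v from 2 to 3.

By the power rule, an antiderivative is F(v) = v**6 - 8*v**(5/2)/5 - 2*v**5/5 - v**3 + v**2.
Then F(3) - F(2) = (3069/5 - 72*sqrt(3)/5) - (236/5 - 32*sqrt(2)/5) = -72*sqrt(3)/5 + 32*sqrt(2)/5 + 2833/5.

-72*sqrt(3)/5 + 32*sqrt(2)/5 + 2833/5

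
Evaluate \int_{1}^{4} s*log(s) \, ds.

-15/4 + 16*log(2)

Integrate by parts once (u = ln s, dv = s ds).
An antiderivative is F(s) = s**2*(2*log(s) - 1)/4.
Then F(4) - F(1) = (-4 + 16*log(2)) - (-1/4) = -15/4 + 16*log(2).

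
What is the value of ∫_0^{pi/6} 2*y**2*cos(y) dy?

-2 + pi**2/36 + sqrt(3)*pi/3

Integrate by parts twice (u = y^2, dv = 2*cos(y) dy).
An antiderivative is F(y) = 2*y**2*sin(y) + 4*y*cos(y) - 4*sin(y).
Then F(pi/6) - F(0) = (-2 + pi**2/36 + sqrt(3)*pi/3) - (0) = -2 + pi**2/36 + sqrt(3)*pi/3.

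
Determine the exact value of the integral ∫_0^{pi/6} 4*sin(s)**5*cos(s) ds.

Let u = sin(s), so du = cos(s) ds. When s = 0, u = 0; when s = pi/6, u = 1/2.
The integral becomes 4·∫ u**5 du from 0 to 1/2, with antiderivative 2*u**6/3.
Back in s: F(s) = 2*sin(s)**6/3.
Then F(pi/6) - F(0) = (1/96) - (0) = 1/96.

1/96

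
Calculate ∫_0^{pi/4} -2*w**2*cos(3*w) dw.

sqrt(2)*(-9*pi**2 + 32 + 24*pi)/432

Integrate by parts twice (u = w^2, dv = -2*cos(3*w) dw).
An antiderivative is F(w) = -2*w**2*sin(3*w)/3 - 4*w*cos(3*w)/9 + 4*sin(3*w)/27.
Then F(pi/4) - F(0) = (sqrt(2)*(-9*pi**2 + 32 + 24*pi)/432) - (0) = sqrt(2)*(-9*pi**2 + 32 + 24*pi)/432.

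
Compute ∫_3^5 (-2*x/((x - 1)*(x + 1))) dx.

Factor the denominator: x**2 - 1 = (x + 1)(x - 1).
Partial fractions: -2*x/((x - 1)*(x + 1)) = -1/(x + 1) - 1/(x - 1).
An antiderivative is F(x) = -log(x - 1) - log(x + 1).
Then F(5) - F(3) = (-log(24)) - (-log(8)) = -log(3).

-log(3)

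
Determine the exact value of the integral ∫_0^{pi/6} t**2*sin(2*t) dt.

-1/8 - pi**2/144 + sqrt(3)*pi/24

Integrate by parts twice (u = t^2, dv = sin(2*t) dt).
An antiderivative is F(t) = -t**2*cos(2*t)/2 + t*sin(2*t)/2 + cos(2*t)/4.
Then F(pi/6) - F(0) = (-pi**2/144 + 1/8 + sqrt(3)*pi/24) - (1/4) = -1/8 - pi**2/144 + sqrt(3)*pi/24.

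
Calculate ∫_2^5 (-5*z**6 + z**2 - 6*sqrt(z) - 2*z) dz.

By the power rule, an antiderivative is F(z) = -5*z**7/7 - 4*z**(3/2) + z**3/3 - z**2.
Then F(5) - F(2) = (-1171525/21 - 20*sqrt(5)) - (-1948/21 - 8*sqrt(2)) = -389859/7 - 20*sqrt(5) + 8*sqrt(2).

-389859/7 - 20*sqrt(5) + 8*sqrt(2)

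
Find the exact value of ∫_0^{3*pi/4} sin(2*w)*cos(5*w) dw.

-2/21 + 5*sqrt(2)/42

Use the identity sin(2*w)cos(5*w) = [sin(7*w) + sin(-3*w)]/2.
An antiderivative is F(w) = cos(3*w)/6 - cos(7*w)/14.
Then F(3*pi/4) - F(0) = (5*sqrt(2)/42) - (2/21) = -2/21 + 5*sqrt(2)/42.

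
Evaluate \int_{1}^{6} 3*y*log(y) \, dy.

Integrate by parts once (u = ln y, dv = 3*y dy).
An antiderivative is F(y) = 3*y**2*(2*log(y) - 1)/4.
Then F(6) - F(1) = (-27 + 54*log(2) + 54*log(3)) - (-3/4) = -105/4 + 54*log(2) + 54*log(3).

-105/4 + 54*log(2) + 54*log(3)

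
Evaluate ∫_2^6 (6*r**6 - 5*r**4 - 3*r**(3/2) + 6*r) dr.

-216*sqrt(6)/5 + 24*sqrt(2)/5 + 1625312/7

By the power rule, an antiderivative is F(r) = 6*r**7/7 - 6*r**(5/2)/5 - r**5 + 3*r**2.
Then F(6) - F(2) = (1625940/7 - 216*sqrt(6)/5) - (628/7 - 24*sqrt(2)/5) = -216*sqrt(6)/5 + 24*sqrt(2)/5 + 1625312/7.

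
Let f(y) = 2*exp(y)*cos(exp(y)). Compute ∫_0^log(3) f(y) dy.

Let u = exp(y), so du = exp(y) dy. When y = 0, u = 1; when y = log(3), u = 3.
The integral becomes 2·∫ cos(u) du from 1 to 3, with antiderivative 2*sin(u).
Back in y: F(y) = 2*sin(exp(y)).
Then F(log(3)) - F(0) = (2*sin(3)) - (2*sin(1)) = -2*sin(1) + 2*sin(3).

-2*sin(1) + 2*sin(3)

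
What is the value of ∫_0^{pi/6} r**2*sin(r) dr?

-2 - sqrt(3)*pi**2/72 + pi/6 + sqrt(3)

Integrate by parts twice (u = r^2, dv = sin(r) dr).
An antiderivative is F(r) = -r**2*cos(r) + 2*r*sin(r) + 2*cos(r).
Then F(pi/6) - F(0) = (-sqrt(3)*pi**2/72 + pi/6 + sqrt(3)) - (2) = -2 - sqrt(3)*pi**2/72 + pi/6 + sqrt(3).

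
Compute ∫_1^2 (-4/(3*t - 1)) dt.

An antiderivative is F(t) = -4*log(3*t - 1)/3.
Then F(2) - F(1) = (-4*log(5)/3) - (-4*log(2)/3) = -4*log(5)/3 + 4*log(2)/3.

-4*log(5)/3 + 4*log(2)/3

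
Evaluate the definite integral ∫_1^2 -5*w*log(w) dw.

Integrate by parts once (u = ln w, dv = -5*w dw).
An antiderivative is F(w) = -5*w**2*(2*log(w) - 1)/4.
Then F(2) - F(1) = (5 - 10*log(2)) - (5/4) = 15/4 - 10*log(2).

15/4 - 10*log(2)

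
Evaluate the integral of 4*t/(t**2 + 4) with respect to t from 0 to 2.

Let u = t**2 + 4, so du = 2*t dt. When t = 0, u = 4; when t = 2, u = 8.
The integral becomes 2·∫ 1/u du from 4 to 8, with antiderivative 2*log(u).
Back in t: F(t) = 2*log(t**2 + 4).
Then F(2) - F(0) = (log(64)) - (log(16)) = log(4).

log(4)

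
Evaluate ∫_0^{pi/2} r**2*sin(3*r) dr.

-pi/9 - 2/27

Integrate by parts twice (u = r^2, dv = sin(3*r) dr).
An antiderivative is F(r) = -r**2*cos(3*r)/3 + 2*r*sin(3*r)/9 + 2*cos(3*r)/27.
Then F(pi/2) - F(0) = (-pi/9) - (2/27) = -pi/9 - 2/27.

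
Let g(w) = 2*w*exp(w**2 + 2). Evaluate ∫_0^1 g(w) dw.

Let u = w**2 + 2, so du = 2*w dw. When w = 0, u = 2; when w = 1, u = 3.
The integral becomes ∫ exp(u) du from 2 to 3, with antiderivative exp(u).
Back in w: F(w) = exp(w**2 + 2).
Then F(1) - F(0) = (exp(3)) - (exp(2)) = -exp(2) + exp(3).

-exp(2) + exp(3)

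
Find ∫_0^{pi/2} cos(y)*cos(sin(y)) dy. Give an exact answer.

Let u = sin(y), so du = cos(y) dy. When y = 0, u = 0; when y = pi/2, u = 1.
The integral becomes ∫ cos(u) du from 0 to 1, with antiderivative sin(u).
Back in y: F(y) = sin(sin(y)).
Then F(pi/2) - F(0) = (sin(1)) - (0) = sin(1).

sin(1)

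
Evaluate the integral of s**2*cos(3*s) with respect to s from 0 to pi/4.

Integrate by parts twice (u = s^2, dv = cos(3*s) ds).
An antiderivative is F(s) = s**2*sin(3*s)/3 + 2*s*cos(3*s)/9 - 2*sin(3*s)/27.
Then F(pi/4) - F(0) = (sqrt(2)*(-24*pi - 32 + 9*pi**2)/864) - (0) = sqrt(2)*(-24*pi - 32 + 9*pi**2)/864.

sqrt(2)*(-24*pi - 32 + 9*pi**2)/864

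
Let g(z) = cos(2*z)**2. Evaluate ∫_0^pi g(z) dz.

Use the identity cos^2(2*z) = (1 + cos(4*z))/2.
An antiderivative is F(z) = z/2 + sin(4*z)/8.
Then F(pi) - F(0) = (pi/2) - (0) = pi/2.

pi/2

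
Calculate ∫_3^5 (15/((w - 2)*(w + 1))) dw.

log(32)

Factor the denominator: w**2 - w - 2 = (w + 1)(w - 2).
Partial fractions: 15/((w - 2)*(w + 1)) = -5/(w + 1) + 5/(w - 2).
An antiderivative is F(w) = 5*log(w - 2) - 5*log(w + 1).
Then F(5) - F(3) = (-log(32)) - (-10*log(2)) = log(32).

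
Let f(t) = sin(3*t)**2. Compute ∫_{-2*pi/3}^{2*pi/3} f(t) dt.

Use the identity sin^2(3*t) = (1 - cos(6*t))/2.
An antiderivative is F(t) = t/2 - sin(6*t)/12.
Then F(2*pi/3) - F(-2*pi/3) = (pi/3) - (-pi/3) = 2*pi/3.

2*pi/3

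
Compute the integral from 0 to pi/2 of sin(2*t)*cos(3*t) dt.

Use the identity sin(2*t)cos(3*t) = [sin(5*t) + sin(-t)]/2.
An antiderivative is F(t) = cos(t)/2 - cos(5*t)/10.
Then F(pi/2) - F(0) = (0) - (2/5) = -2/5.

-2/5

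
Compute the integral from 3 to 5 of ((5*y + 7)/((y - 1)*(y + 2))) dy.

-log(5) + log(7) + 4*log(2)

Factor the denominator: y**2 + y - 2 = (y + 2)(y - 1).
Partial fractions: (5*y + 7)/((y - 1)*(y + 2)) = 1/(y + 2) + 4/(y - 1).
An antiderivative is F(y) = 4*log(y - 1) + log(y + 2).
Then F(5) - F(3) = (log(7) + 8*log(2)) - (log(80)) = -log(5) + log(7) + 4*log(2).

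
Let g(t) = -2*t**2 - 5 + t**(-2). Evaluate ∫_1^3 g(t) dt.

By the power rule, an antiderivative is F(t) = -2*t**3/3 - 5*t - 1/t.
Then F(3) - F(1) = (-100/3) - (-20/3) = -80/3.

-80/3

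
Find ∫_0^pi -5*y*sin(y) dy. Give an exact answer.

-5*pi

Integrate by parts once (u = y, dv = -5*sin(y) dy).
An antiderivative is F(y) = 5*y*cos(y) - 5*sin(y).
Then F(pi) - F(0) = (-5*pi) - (0) = -5*pi.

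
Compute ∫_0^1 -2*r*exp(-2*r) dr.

Integrate by parts once (u = r, dv = -2*exp(-2*r) dr).
An antiderivative is F(r) = (2*r + 1)*exp(-2*r)/2.
Then F(1) - F(0) = (3*exp(-2)/2) - (1/2) = (3 - exp(2))*exp(-2)/2.

(3 - exp(2))*exp(-2)/2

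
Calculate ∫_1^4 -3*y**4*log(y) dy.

Integrate by parts once (u = ln y, dv = -3*y**4 dy).
An antiderivative is F(y) = -3*y**5*(5*log(y) - 1)/25.
Then F(4) - F(1) = (3072/25 - 6144*log(2)/5) - (3/25) = 3069/25 - 6144*log(2)/5.

3069/25 - 6144*log(2)/5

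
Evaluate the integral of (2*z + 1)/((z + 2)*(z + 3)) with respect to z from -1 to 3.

-3*log(5) + 5*log(3)

Factor the denominator: z**2 + 5*z + 6 = (z + 3)(z + 2).
Partial fractions: (2*z + 1)/((z + 2)*(z + 3)) = 5/(z + 3) - 3/(z + 2).
An antiderivative is F(z) = -3*log(z + 2) + 5*log(z + 3).
Then F(3) - F(-1) = (-3*log(5) + 5*log(2) + 5*log(3)) - (log(32)) = -3*log(5) + 5*log(3).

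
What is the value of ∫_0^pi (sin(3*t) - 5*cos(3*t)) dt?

2/3

An antiderivative is F(t) = -5*sin(3*t)/3 - cos(3*t)/3.
Then F(pi) - F(0) = (1/3) - (-1/3) = 2/3.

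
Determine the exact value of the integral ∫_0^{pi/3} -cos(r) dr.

An antiderivative is F(r) = -sin(r).
Then F(pi/3) - F(0) = (-sqrt(3)/2) - (0) = -sqrt(3)/2.

-sqrt(3)/2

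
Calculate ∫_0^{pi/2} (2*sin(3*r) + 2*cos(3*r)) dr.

An antiderivative is F(r) = 2*sin(3*r)/3 - 2*cos(3*r)/3.
Then F(pi/2) - F(0) = (-2/3) - (-2/3) = 0.

0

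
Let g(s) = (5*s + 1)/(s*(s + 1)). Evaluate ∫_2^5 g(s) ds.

Factor the denominator: s**2 + s = (s + 1)s.
Partial fractions: (5*s + 1)/(s*(s + 1)) = 4/(s + 1) + 1/s.
An antiderivative is F(s) = log(s) + 4*log(s + 1).
Then F(5) - F(2) = (log(5) + 4*log(2) + 4*log(3)) - (log(2) + 4*log(3)) = log(40).

log(40)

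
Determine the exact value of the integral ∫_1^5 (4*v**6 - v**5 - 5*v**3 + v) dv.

288892/7

By the power rule, an antiderivative is F(v) = 4*v**7/7 - v**6/6 - 5*v**4/4 + v**2/2.
Then F(5) - F(1) = (3466675/84) - (-29/84) = 288892/7.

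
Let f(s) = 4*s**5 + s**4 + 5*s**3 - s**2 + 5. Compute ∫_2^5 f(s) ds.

By the power rule, an antiderivative is F(s) = 2*s**6/3 + s**5/5 + 5*s**4/4 - s**3/3 + 5*s.
Then F(5) - F(2) = (47225/4) - (382/5) = 234597/20.

234597/20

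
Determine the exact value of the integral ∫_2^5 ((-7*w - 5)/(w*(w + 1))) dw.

-5*log(5) + 3*log(2)

Factor the denominator: w**2 + w = (w + 1)w.
Partial fractions: (-7*w - 5)/(w*(w + 1)) = -2/(w + 1) - 5/w.
An antiderivative is F(w) = -5*log(w) - 2*log(w + 1).
Then F(5) - F(2) = (-5*log(5) - 2*log(3) - 2*log(2)) - (-5*log(2) - 2*log(3)) = -5*log(5) + 3*log(2).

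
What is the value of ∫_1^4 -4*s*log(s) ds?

Integrate by parts once (u = ln s, dv = -4*s ds).
An antiderivative is F(s) = -s**2*(2*log(s) - 1).
Then F(4) - F(1) = (16 - 64*log(2)) - (1) = 15 - 64*log(2).

15 - 64*log(2)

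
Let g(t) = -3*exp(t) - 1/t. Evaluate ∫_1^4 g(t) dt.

An antiderivative is F(t) = -3*exp(t) - log(t).
Then F(4) - F(1) = (-3*exp(4) - log(4)) - (-3*exp(1)) = -3*exp(4) - log(4) + 3*exp(1).

-3*exp(4) - log(4) + 3*exp(1)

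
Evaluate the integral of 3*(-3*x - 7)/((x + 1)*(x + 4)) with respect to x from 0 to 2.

-9*log(3) + 5*log(2)

Factor the denominator: x**2 + 5*x + 4 = (x + 4)(x + 1).
Partial fractions: 3*(-3*x - 7)/((x + 1)*(x + 4)) = -5/(x + 4) - 4/(x + 1).
An antiderivative is F(x) = -4*log(x + 1) - 5*log(x + 4).
Then F(2) - F(0) = (-9*log(3) - 5*log(2)) - (-10*log(2)) = -9*log(3) + 5*log(2).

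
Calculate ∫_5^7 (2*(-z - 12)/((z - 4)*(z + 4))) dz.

Factor the denominator: z**2 - 16 = (z + 4)(z - 4).
Partial fractions: 2*(-z - 12)/((z - 4)*(z + 4)) = 2/(z + 4) - 4/(z - 4).
An antiderivative is F(z) = -4*log(z - 4) + 2*log(z + 4).
Then F(7) - F(5) = (-4*log(3) + 2*log(11)) - (log(81)) = -8*log(3) + 2*log(11).

-8*log(3) + 2*log(11)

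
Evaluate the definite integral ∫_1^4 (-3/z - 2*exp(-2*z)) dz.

An antiderivative is F(z) = -3*log(z) + exp(-2*z).
Then F(4) - F(1) = (-6*log(2) + exp(-8)) - (exp(-2)) = -6*log(2) - exp(-2) + exp(-8).

-6*log(2) - exp(-2) + exp(-8)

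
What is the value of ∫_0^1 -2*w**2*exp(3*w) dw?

4/27 - 10*exp(3)/27

Integrate by parts twice (u = w^2, dv = -2*exp(3*w) dw).
An antiderivative is F(w) = (-18*w**2 + 12*w - 4)*exp(3*w)/27.
Then F(1) - F(0) = (-10*exp(3)/27) - (-4/27) = 4/27 - 10*exp(3)/27.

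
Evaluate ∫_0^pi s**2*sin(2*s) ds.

Integrate by parts twice (u = s^2, dv = sin(2*s) ds).
An antiderivative is F(s) = -s**2*cos(2*s)/2 + s*sin(2*s)/2 + cos(2*s)/4.
Then F(pi) - F(0) = (1/4 - pi**2/2) - (1/4) = -pi**2/2.

-pi**2/2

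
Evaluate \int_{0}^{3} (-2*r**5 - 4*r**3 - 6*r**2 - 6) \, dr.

By the power rule, an antiderivative is F(r) = -r**6/3 - r**4 - 2*r**3 - 6*r.
Then F(3) - F(0) = (-396) - (0) = -396.

-396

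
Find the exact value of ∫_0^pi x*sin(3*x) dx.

pi/3

Integrate by parts once (u = x, dv = sin(3*x) dx).
An antiderivative is F(x) = -x*cos(3*x)/3 + sin(3*x)/9.
Then F(pi) - F(0) = (pi/3) - (0) = pi/3.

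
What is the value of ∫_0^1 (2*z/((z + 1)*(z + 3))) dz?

Factor the denominator: z**2 + 4*z + 3 = (z + 3)(z + 1).
Partial fractions: 2*z/((z + 1)*(z + 3)) = 3/(z + 3) - 1/(z + 1).
An antiderivative is F(z) = -log(z + 1) + 3*log(z + 3).
Then F(1) - F(0) = (log(32)) - (log(27)) = log(32/27).

log(32/27)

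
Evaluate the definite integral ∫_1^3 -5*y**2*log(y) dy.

Integrate by parts once (u = ln y, dv = -5*y**2 dy).
An antiderivative is F(y) = -5*y**3*(3*log(y) - 1)/9.
Then F(3) - F(1) = (15 - 45*log(3)) - (5/9) = 130/9 - 45*log(3).

130/9 - 45*log(3)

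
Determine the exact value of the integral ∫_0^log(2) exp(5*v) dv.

Let u = exp(v), so du = exp(v) dv. When v = 0, u = 1; when v = log(2), u = 2.
The integral becomes ∫ u**4 du from 1 to 2, with antiderivative u**5/5.
Back in v: F(v) = exp(5*v)/5.
Then F(log(2)) - F(0) = (32/5) - (1/5) = 31/5.

31/5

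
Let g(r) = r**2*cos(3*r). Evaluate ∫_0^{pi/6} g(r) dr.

Integrate by parts twice (u = r^2, dv = cos(3*r) dr).
An antiderivative is F(r) = r**2*sin(3*r)/3 + 2*r*cos(3*r)/9 - 2*sin(3*r)/27.
Then F(pi/6) - F(0) = (-2/27 + pi**2/108) - (0) = -2/27 + pi**2/108.

-2/27 + pi**2/108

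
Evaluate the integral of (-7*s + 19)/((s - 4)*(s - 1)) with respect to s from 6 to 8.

-4*log(7) - 3*log(2) + 4*log(5)

Factor the denominator: s**2 - 5*s + 4 = (s - 1)(s - 4).
Partial fractions: (-7*s + 19)/((s - 4)*(s - 1)) = -4/(s - 1) - 3/(s - 4).
An antiderivative is F(s) = -3*log(s - 4) - 4*log(s - 1).
Then F(8) - F(6) = (-4*log(7) - 6*log(2)) - (-4*log(5) - 3*log(2)) = -4*log(7) - 3*log(2) + 4*log(5).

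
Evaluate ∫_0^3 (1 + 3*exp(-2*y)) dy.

An antiderivative is F(y) = y - 3*exp(-2*y)/2.
Then F(3) - F(0) = (3 - 3*exp(-6)/2) - (-3/2) = 9/2 - 3*exp(-6)/2.

9/2 - 3*exp(-6)/2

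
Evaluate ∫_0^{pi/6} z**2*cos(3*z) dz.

-2/27 + pi**2/108

Integrate by parts twice (u = z^2, dv = cos(3*z) dz).
An antiderivative is F(z) = z**2*sin(3*z)/3 + 2*z*cos(3*z)/9 - 2*sin(3*z)/27.
Then F(pi/6) - F(0) = (-2/27 + pi**2/108) - (0) = -2/27 + pi**2/108.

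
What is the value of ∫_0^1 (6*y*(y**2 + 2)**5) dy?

665/2

Let u = y**2 + 2, so du = 2*y dy. When y = 0, u = 2; when y = 1, u = 3.
The integral becomes 3·∫ u**5 du from 2 to 3, with antiderivative u**6/2.
Back in y: F(y) = (y**2 + 2)**6/2.
Then F(1) - F(0) = (729/2) - (32) = 665/2.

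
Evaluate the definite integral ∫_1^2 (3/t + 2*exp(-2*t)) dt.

An antiderivative is F(t) = 3*log(t) - exp(-2*t).
Then F(2) - F(1) = (-exp(-4) + 3*log(2)) - (-exp(-2)) = -exp(-4) + exp(-2) + 3*log(2).

-exp(-4) + exp(-2) + 3*log(2)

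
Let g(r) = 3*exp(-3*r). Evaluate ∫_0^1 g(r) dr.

1 - exp(-3)

An antiderivative is F(r) = -exp(-3*r).
Then F(1) - F(0) = (-exp(-3)) - (-1) = 1 - exp(-3).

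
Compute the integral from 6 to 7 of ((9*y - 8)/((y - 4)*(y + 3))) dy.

Factor the denominator: y**2 - y - 12 = (y + 3)(y - 4).
Partial fractions: (9*y - 8)/((y - 4)*(y + 3)) = 5/(y + 3) + 4/(y - 4).
An antiderivative is F(y) = 4*log(y - 4) + 5*log(y + 3).
Then F(7) - F(6) = (5*log(2) + 4*log(3) + 5*log(5)) - (4*log(2) + 10*log(3)) = -6*log(3) + log(2) + 5*log(5).

-6*log(3) + log(2) + 5*log(5)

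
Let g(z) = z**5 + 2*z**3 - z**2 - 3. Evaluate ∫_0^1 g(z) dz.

By the power rule, an antiderivative is F(z) = z**6/6 + z**4/2 - z**3/3 - 3*z.
Then F(1) - F(0) = (-8/3) - (0) = -8/3.

-8/3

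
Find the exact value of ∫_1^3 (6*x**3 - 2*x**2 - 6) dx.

272/3

By the power rule, an antiderivative is F(x) = 3*x**4/2 - 2*x**3/3 - 6*x.
Then F(3) - F(1) = (171/2) - (-31/6) = 272/3.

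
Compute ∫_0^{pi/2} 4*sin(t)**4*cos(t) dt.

Let u = sin(t), so du = cos(t) dt. When t = 0, u = 0; when t = pi/2, u = 1.
The integral becomes 4·∫ u**4 du from 0 to 1, with antiderivative 4*u**5/5.
Back in t: F(t) = 4*sin(t)**5/5.
Then F(pi/2) - F(0) = (4/5) - (0) = 4/5.

4/5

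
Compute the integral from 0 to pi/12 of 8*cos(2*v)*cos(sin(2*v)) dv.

Let u = sin(2*v), so du = 2*cos(2*v) dv. When v = 0, u = 0; when v = pi/12, u = 1/2.
The integral becomes 4·∫ cos(u) du from 0 to 1/2, with antiderivative 4*sin(u).
Back in v: F(v) = 4*sin(sin(2*v)).
Then F(pi/12) - F(0) = (4*sin(1/2)) - (0) = 4*sin(1/2).

4*sin(1/2)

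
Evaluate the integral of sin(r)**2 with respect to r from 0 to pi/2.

pi/4

Use the identity sin^2(r) = (1 - cos(2*r))/2.
An antiderivative is F(r) = r/2 - sin(2*r)/4.
Then F(pi/2) - F(0) = (pi/4) - (0) = pi/4.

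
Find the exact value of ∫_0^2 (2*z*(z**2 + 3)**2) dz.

Let u = z**2 + 3, so du = 2*z dz. When z = 0, u = 3; when z = 2, u = 7.
The integral becomes ∫ u**2 du from 3 to 7, with antiderivative u**3/3.
Back in z: F(z) = (z**2 + 3)**3/3.
Then F(2) - F(0) = (343/3) - (9) = 316/3.

316/3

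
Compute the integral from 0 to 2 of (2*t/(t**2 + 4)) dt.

log(2)

Let u = t**2 + 4, so du = 2*t dt. When t = 0, u = 4; when t = 2, u = 8.
The integral becomes ∫ 1/u du from 4 to 8, with antiderivative log(u).
Back in t: F(t) = log(t**2 + 4).
Then F(2) - F(0) = (log(8)) - (log(4)) = log(2).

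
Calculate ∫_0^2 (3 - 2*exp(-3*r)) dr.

2*exp(-6)/3 + 16/3

An antiderivative is F(r) = 3*r + 2*exp(-3*r)/3.
Then F(2) - F(0) = (2*exp(-6)/3 + 6) - (2/3) = 2*exp(-6)/3 + 16/3.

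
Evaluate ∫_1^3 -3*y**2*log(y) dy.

26/3 - 27*log(3)

Integrate by parts once (u = ln y, dv = -3*y**2 dy).
An antiderivative is F(y) = -y**3*(3*log(y) - 1)/3.
Then F(3) - F(1) = (9 - 27*log(3)) - (1/3) = 26/3 - 27*log(3).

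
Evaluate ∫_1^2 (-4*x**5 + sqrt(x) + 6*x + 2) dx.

By the power rule, an antiderivative is F(x) = -2*x**6/3 + 2*x**(3/2)/3 + 3*x**2 + 2*x.
Then F(2) - F(1) = (-80/3 + 4*sqrt(2)/3) - (5) = -95/3 + 4*sqrt(2)/3.

-95/3 + 4*sqrt(2)/3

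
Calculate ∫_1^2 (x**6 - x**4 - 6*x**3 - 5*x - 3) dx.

By the power rule, an antiderivative is F(x) = x**7/7 - x**5/5 - 3*x**4/2 - 5*x**2/2 - 3*x.
Then F(2) - F(1) = (-984/35) - (-247/35) = -737/35.

-737/35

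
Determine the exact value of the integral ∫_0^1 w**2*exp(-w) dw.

Integrate by parts twice (u = w^2, dv = exp(-w) dw).
An antiderivative is F(w) = (-w**2 - 2*w - 2)*exp(-w).
Then F(1) - F(0) = (-5*exp(-1)) - (-2) = 2 - 5*exp(-1).

2 - 5*exp(-1)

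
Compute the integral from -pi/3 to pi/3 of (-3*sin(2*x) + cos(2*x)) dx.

An antiderivative is F(x) = sin(2*x)/2 + 3*cos(2*x)/2.
Then F(pi/3) - F(-pi/3) = (-3/4 + sqrt(3)/4) - (-3/4 - sqrt(3)/4) = sqrt(3)/2.

sqrt(3)/2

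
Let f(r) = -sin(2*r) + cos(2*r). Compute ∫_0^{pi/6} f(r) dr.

An antiderivative is F(r) = sin(2*r)/2 + cos(2*r)/2.
Then F(pi/6) - F(0) = (1/4 + sqrt(3)/4) - (1/2) = -1/4 + sqrt(3)/4.

-1/4 + sqrt(3)/4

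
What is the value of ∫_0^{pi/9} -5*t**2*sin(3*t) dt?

Integrate by parts twice (u = t^2, dv = -5*sin(3*t) dt).
An antiderivative is F(t) = 5*t**2*cos(3*t)/3 - 10*t*sin(3*t)/9 - 10*cos(3*t)/27.
Then F(pi/9) - F(0) = (-5*sqrt(3)*pi/81 - 5/27 + 5*pi**2/486) - (-10/27) = -5*sqrt(3)*pi/81 + 5*pi**2/486 + 5/27.

-5*sqrt(3)*pi/81 + 5*pi**2/486 + 5/27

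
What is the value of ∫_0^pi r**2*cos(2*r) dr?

Integrate by parts twice (u = r^2, dv = cos(2*r) dr).
An antiderivative is F(r) = r**2*sin(2*r)/2 + r*cos(2*r)/2 - sin(2*r)/4.
Then F(pi) - F(0) = (pi/2) - (0) = pi/2.

pi/2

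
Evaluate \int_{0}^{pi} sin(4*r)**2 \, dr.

Use the identity sin^2(4*r) = (1 - cos(8*r))/2.
An antiderivative is F(r) = r/2 - sin(8*r)/16.
Then F(pi) - F(0) = (pi/2) - (0) = pi/2.

pi/2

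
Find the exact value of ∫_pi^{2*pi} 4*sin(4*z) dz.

An antiderivative is F(z) = -cos(4*z).
Then F(2*pi) - F(pi) = (-1) - (-1) = 0.

0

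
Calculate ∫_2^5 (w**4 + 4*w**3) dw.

6138/5

By the power rule, an antiderivative is F(w) = w**5/5 + w**4.
Then F(5) - F(2) = (1250) - (112/5) = 6138/5.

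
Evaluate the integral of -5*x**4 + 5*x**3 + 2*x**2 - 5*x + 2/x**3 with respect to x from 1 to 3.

-1294/9

By the power rule, an antiderivative is F(x) = -x**5 + 5*x**4/4 + 2*x**3/3 - 5*x**2/2 - 1/x**2.
Then F(3) - F(1) = (-5269/36) - (-31/12) = -1294/9.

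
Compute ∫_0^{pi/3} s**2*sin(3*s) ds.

Integrate by parts twice (u = s^2, dv = sin(3*s) ds).
An antiderivative is F(s) = -s**2*cos(3*s)/3 + 2*s*sin(3*s)/9 + 2*cos(3*s)/27.
Then F(pi/3) - F(0) = (-2/27 + pi**2/27) - (2/27) = -4/27 + pi**2/27.

-4/27 + pi**2/27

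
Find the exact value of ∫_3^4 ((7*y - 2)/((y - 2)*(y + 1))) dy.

-2*log(2) + 3*log(5)

Factor the denominator: y**2 - y - 2 = (y + 1)(y - 2).
Partial fractions: (7*y - 2)/((y - 2)*(y + 1)) = 3/(y + 1) + 4/(y - 2).
An antiderivative is F(y) = 4*log(y - 2) + 3*log(y + 1).
Then F(4) - F(3) = (4*log(2) + 3*log(5)) - (log(64)) = -2*log(2) + 3*log(5).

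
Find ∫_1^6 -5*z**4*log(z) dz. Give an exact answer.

Integrate by parts once (u = ln z, dv = -5*z**4 dz).
An antiderivative is F(z) = -z**5*(5*log(z) - 1)/5.
Then F(6) - F(1) = (-7776*log(3) - 7776*log(2) + 7776/5) - (1/5) = -7776*log(3) - 7776*log(2) + 1555.

-7776*log(3) - 7776*log(2) + 1555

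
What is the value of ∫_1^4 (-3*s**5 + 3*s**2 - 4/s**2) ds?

By the power rule, an antiderivative is F(s) = -s**6/2 + s**3 + 4/s.
Then F(4) - F(1) = (-1983) - (9/2) = -3975/2.

-3975/2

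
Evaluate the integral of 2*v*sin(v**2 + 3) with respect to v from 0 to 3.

Let u = v**2 + 3, so du = 2*v dv. When v = 0, u = 3; when v = 3, u = 12.
The integral becomes ∫ sin(u) du from 3 to 12, with antiderivative -cos(u).
Back in v: F(v) = -cos(v**2 + 3).
Then F(3) - F(0) = (-cos(12)) - (-cos(3)) = cos(3) - cos(12).

cos(3) - cos(12)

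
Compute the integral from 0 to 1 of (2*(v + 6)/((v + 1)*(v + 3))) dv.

log(27/2)

Factor the denominator: v**2 + 4*v + 3 = (v + 3)(v + 1).
Partial fractions: 2*(v + 6)/((v + 1)*(v + 3)) = -3/(v + 3) + 5/(v + 1).
An antiderivative is F(v) = 5*log(v + 1) - 3*log(v + 3).
Then F(1) - F(0) = (-log(2)) - (-log(27)) = log(27/2).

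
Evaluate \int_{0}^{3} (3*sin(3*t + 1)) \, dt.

Let u = 3*t + 1, so du = 3 dt. When t = 0, u = 1; when t = 3, u = 10.
The integral becomes ∫ sin(u) du from 1 to 10, with antiderivative -cos(u).
Back in t: F(t) = -cos(3*t + 1).
Then F(3) - F(0) = (-cos(10)) - (-cos(1)) = cos(1) - cos(10).

cos(1) - cos(10)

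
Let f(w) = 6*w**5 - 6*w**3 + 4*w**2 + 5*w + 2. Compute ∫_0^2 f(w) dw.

By the power rule, an antiderivative is F(w) = w**6 - 3*w**4/2 + 4*w**3/3 + 5*w**2/2 + 2*w.
Then F(2) - F(0) = (194/3) - (0) = 194/3.

194/3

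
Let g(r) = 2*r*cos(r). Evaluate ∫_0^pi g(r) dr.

-4

Integrate by parts once (u = r, dv = 2*cos(r) dr).
An antiderivative is F(r) = 2*r*sin(r) + 2*cos(r).
Then F(pi) - F(0) = (-2) - (2) = -4.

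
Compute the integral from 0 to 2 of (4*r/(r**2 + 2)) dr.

Let u = r**2 + 2, so du = 2*r dr. When r = 0, u = 2; when r = 2, u = 6.
The integral becomes 2·∫ 1/u du from 2 to 6, with antiderivative 2*log(u).
Back in r: F(r) = 2*log(r**2 + 2).
Then F(2) - F(0) = (log(36)) - (log(4)) = log(9).

log(9)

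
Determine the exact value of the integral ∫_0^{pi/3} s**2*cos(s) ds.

Integrate by parts twice (u = s^2, dv = cos(s) ds).
An antiderivative is F(s) = s**2*sin(s) + 2*s*cos(s) - 2*sin(s).
Then F(pi/3) - F(0) = (-sqrt(3) + sqrt(3)*pi**2/18 + pi/3) - (0) = -sqrt(3) + sqrt(3)*pi**2/18 + pi/3.

-sqrt(3) + sqrt(3)*pi**2/18 + pi/3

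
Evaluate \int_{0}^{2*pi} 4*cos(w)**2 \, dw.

Use the identity cos^2(w) = (1 + cos(2*w))/2.
An antiderivative is F(w) = 2*w + sin(2*w).
Then F(2*pi) - F(0) = (4*pi) - (0) = 4*pi.

4*pi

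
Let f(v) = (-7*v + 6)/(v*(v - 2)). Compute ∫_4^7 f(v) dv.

-4*log(5) - 3*log(7) + 10*log(2)

Factor the denominator: v**2 - 2*v = v(v - 2).
Partial fractions: (-7*v + 6)/(v*(v - 2)) = -3/v - 4/(v - 2).
An antiderivative is F(v) = -3*log(v) - 4*log(v - 2).
Then F(7) - F(4) = (-4*log(5) - 3*log(7)) - (-10*log(2)) = -4*log(5) - 3*log(7) + 10*log(2).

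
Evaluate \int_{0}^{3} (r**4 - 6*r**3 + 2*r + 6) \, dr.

By the power rule, an antiderivative is F(r) = r**5/5 - 3*r**4/2 + r**2 + 6*r.
Then F(3) - F(0) = (-459/10) - (0) = -459/10.

-459/10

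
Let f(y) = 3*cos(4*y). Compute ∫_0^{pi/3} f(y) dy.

An antiderivative is F(y) = 3*sin(4*y)/4.
Then F(pi/3) - F(0) = (-3*sqrt(3)/8) - (0) = -3*sqrt(3)/8.

-3*sqrt(3)/8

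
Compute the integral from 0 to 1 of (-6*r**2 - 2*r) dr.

-3

By the power rule, an antiderivative is F(r) = -2*r**3 - r**2.
Then F(1) - F(0) = (-3) - (0) = -3.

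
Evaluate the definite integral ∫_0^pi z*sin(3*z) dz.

Integrate by parts once (u = z, dv = sin(3*z) dz).
An antiderivative is F(z) = -z*cos(3*z)/3 + sin(3*z)/9.
Then F(pi) - F(0) = (pi/3) - (0) = pi/3.

pi/3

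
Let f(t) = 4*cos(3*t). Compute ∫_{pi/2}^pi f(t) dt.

4/3

An antiderivative is F(t) = 4*sin(3*t)/3.
Then F(pi) - F(pi/2) = (0) - (-4/3) = 4/3.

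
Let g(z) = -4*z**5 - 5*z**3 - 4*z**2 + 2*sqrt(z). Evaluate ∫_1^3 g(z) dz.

By the power rule, an antiderivative is F(z) = -2*z**6/3 - 5*z**4/4 + 4*z**(3/2)/3 - 4*z**3/3.
Then F(3) - F(1) = (-2493/4 + 4*sqrt(3)) - (-23/12) = -1864/3 + 4*sqrt(3).

-1864/3 + 4*sqrt(3)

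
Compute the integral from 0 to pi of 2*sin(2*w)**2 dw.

pi

Use the identity sin^2(2*w) = (1 - cos(4*w))/2.
An antiderivative is F(w) = w - sin(4*w)/4.
Then F(pi) - F(0) = (pi) - (0) = pi.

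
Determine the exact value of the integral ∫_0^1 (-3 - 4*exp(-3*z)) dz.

An antiderivative is F(z) = -3*z + 4*exp(-3*z)/3.
Then F(1) - F(0) = (-3 + 4*exp(-3)/3) - (4/3) = -13/3 + 4*exp(-3)/3.

-13/3 + 4*exp(-3)/3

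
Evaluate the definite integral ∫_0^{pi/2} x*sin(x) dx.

Integrate by parts once (u = x, dv = sin(x) dx).
An antiderivative is F(x) = -x*cos(x) + sin(x).
Then F(pi/2) - F(0) = (1) - (0) = 1.

1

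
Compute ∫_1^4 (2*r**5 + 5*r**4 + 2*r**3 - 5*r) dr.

By the power rule, an antiderivative is F(r) = r**6/3 + r**5 + r**4/2 - 5*r**2/2.
Then F(4) - F(1) = (7432/3) - (-2/3) = 2478.

2478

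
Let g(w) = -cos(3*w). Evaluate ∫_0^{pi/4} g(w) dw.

-sqrt(2)/6

An antiderivative is F(w) = -sin(3*w)/3.
Then F(pi/4) - F(0) = (-sqrt(2)/6) - (0) = -sqrt(2)/6.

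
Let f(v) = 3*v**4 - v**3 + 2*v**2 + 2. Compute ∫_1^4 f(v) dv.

11961/20

By the power rule, an antiderivative is F(v) = 3*v**5/5 - v**4/4 + 2*v**3/3 + 2*v.
Then F(4) - F(1) = (9016/15) - (181/60) = 11961/20.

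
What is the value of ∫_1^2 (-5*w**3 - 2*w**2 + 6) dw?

By the power rule, an antiderivative is F(w) = -5*w**4/4 - 2*w**3/3 + 6*w.
Then F(2) - F(1) = (-40/3) - (49/12) = -209/12.

-209/12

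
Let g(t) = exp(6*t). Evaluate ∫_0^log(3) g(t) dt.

Let u = exp(t), so du = exp(t) dt. When t = 0, u = 1; when t = log(3), u = 3.
The integral becomes ∫ u**5 du from 1 to 3, with antiderivative u**6/6.
Back in t: F(t) = exp(6*t)/6.
Then F(log(3)) - F(0) = (243/2) - (1/6) = 364/3.

364/3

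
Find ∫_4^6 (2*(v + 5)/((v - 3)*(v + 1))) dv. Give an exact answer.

-2*log(7) + 2*log(5) + 4*log(3)

Factor the denominator: v**2 - 2*v - 3 = (v + 1)(v - 3).
Partial fractions: 2*(v + 5)/((v - 3)*(v + 1)) = -2/(v + 1) + 4/(v - 3).
An antiderivative is F(v) = 4*log(v - 3) - 2*log(v + 1).
Then F(6) - F(4) = (log(81/49)) - (-log(25)) = -2*log(7) + 2*log(5) + 4*log(3).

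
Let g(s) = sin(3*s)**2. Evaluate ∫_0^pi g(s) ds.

Use the identity sin^2(3*s) = (1 - cos(6*s))/2.
An antiderivative is F(s) = s/2 - sin(6*s)/12.
Then F(pi) - F(0) = (pi/2) - (0) = pi/2.

pi/2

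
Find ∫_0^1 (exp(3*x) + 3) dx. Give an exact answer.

8/3 + exp(3)/3

An antiderivative is F(x) = exp(3*x)/3 + 3*x.
Then F(1) - F(0) = (3 + exp(3)/3) - (1/3) = 8/3 + exp(3)/3.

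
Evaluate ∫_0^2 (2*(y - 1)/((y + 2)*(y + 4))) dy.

-8*log(2) + 5*log(3)

Factor the denominator: y**2 + 6*y + 8 = (y + 4)(y + 2).
Partial fractions: 2*(y - 1)/((y + 2)*(y + 4)) = 5/(y + 4) - 3/(y + 2).
An antiderivative is F(y) = -3*log(y + 2) + 5*log(y + 4).
Then F(2) - F(0) = (-log(2) + 5*log(3)) - (7*log(2)) = -8*log(2) + 5*log(3).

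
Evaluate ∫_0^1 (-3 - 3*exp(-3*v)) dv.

-4 + exp(-3)

An antiderivative is F(v) = -3*v + exp(-3*v).
Then F(1) - F(0) = (-3 + exp(-3)) - (1) = -4 + exp(-3).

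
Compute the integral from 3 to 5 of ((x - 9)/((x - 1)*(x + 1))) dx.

Factor the denominator: x**2 - 1 = (x + 1)(x - 1).
Partial fractions: (x - 9)/((x - 1)*(x + 1)) = 5/(x + 1) - 4/(x - 1).
An antiderivative is F(x) = -4*log(x - 1) + 5*log(x + 1).
Then F(5) - F(3) = (-3*log(2) + 5*log(3)) - (log(64)) = -9*log(2) + 5*log(3).

-9*log(2) + 5*log(3)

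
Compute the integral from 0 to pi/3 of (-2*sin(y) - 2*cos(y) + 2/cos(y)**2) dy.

-1 + sqrt(3)

An antiderivative is F(y) = -2*sin(y) + 2*cos(y) + 2*tan(y).
Then F(pi/3) - F(0) = (1 + sqrt(3)) - (2) = -1 + sqrt(3).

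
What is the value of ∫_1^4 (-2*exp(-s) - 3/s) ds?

An antiderivative is F(s) = -3*log(s) + 2*exp(-s).
Then F(4) - F(1) = (-6*log(2) + 2*exp(-4)) - (2*exp(-1)) = -6*log(2) - 2*exp(-1) + 2*exp(-4).

-6*log(2) - 2*exp(-1) + 2*exp(-4)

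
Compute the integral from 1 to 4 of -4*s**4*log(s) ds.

Integrate by parts once (u = ln s, dv = -4*s**4 ds).
An antiderivative is F(s) = -4*s**5*(5*log(s) - 1)/25.
Then F(4) - F(1) = (4096/25 - 8192*log(2)/5) - (4/25) = 4092/25 - 8192*log(2)/5.

4092/25 - 8192*log(2)/5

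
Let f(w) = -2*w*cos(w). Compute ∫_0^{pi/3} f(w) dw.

Integrate by parts once (u = w, dv = -2*cos(w) dw).
An antiderivative is F(w) = -2*w*sin(w) - 2*cos(w).
Then F(pi/3) - F(0) = (-sqrt(3)*pi/3 - 1) - (-2) = -sqrt(3)*pi/3 + 1.

-sqrt(3)*pi/3 + 1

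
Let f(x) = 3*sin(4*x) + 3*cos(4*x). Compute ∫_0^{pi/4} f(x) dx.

3/2

An antiderivative is F(x) = 3*sin(4*x)/4 - 3*cos(4*x)/4.
Then F(pi/4) - F(0) = (3/4) - (-3/4) = 3/2.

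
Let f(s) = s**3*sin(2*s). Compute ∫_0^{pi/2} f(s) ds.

pi*(-6 + pi**2)/16

Integrate by parts 3 times (u = s^3, dv = sin(2*s) ds).
An antiderivative is F(s) = -s**3*cos(2*s)/2 + 3*s**2*sin(2*s)/4 + 3*s*cos(2*s)/4 - 3*sin(2*s)/8.
Then F(pi/2) - F(0) = (pi*(-6 + pi**2)/16) - (0) = pi*(-6 + pi**2)/16.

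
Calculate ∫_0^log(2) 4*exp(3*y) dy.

Let u = exp(y), so du = exp(y) dy. When y = 0, u = 1; when y = log(2), u = 2.
The integral becomes 4·∫ u**2 du from 1 to 2, with antiderivative 4*u**3/3.
Back in y: F(y) = 4*exp(3*y)/3.
Then F(log(2)) - F(0) = (32/3) - (4/3) = 28/3.

28/3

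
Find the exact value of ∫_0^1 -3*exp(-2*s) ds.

-3/2 + 3*exp(-2)/2

An antiderivative is F(s) = 3*exp(-2*s)/2.
Then F(1) - F(0) = (3*exp(-2)/2) - (3/2) = -3/2 + 3*exp(-2)/2.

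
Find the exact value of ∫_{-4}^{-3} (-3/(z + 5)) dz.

-log(8)

An antiderivative is F(z) = -3*log(z + 5).
Then F(-3) - F(-4) = (-log(8)) - (0) = -log(8).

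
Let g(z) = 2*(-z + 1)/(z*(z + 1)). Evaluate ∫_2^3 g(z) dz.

-10*log(2) + 6*log(3)

Factor the denominator: z**2 + z = (z + 1)z.
Partial fractions: 2*(-z + 1)/(z*(z + 1)) = -4/(z + 1) + 2/z.
An antiderivative is F(z) = 2*log(z) - 4*log(z + 1).
Then F(3) - F(2) = (-8*log(2) + 2*log(3)) - (log(4/81)) = -10*log(2) + 6*log(3).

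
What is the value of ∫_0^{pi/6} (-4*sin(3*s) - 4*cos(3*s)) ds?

An antiderivative is F(s) = -4*sin(3*s)/3 + 4*cos(3*s)/3.
Then F(pi/6) - F(0) = (-4/3) - (4/3) = -8/3.

-8/3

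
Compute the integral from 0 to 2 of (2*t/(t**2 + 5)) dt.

Let u = t**2 + 5, so du = 2*t dt. When t = 0, u = 5; when t = 2, u = 9.
The integral becomes ∫ 1/u du from 5 to 9, with antiderivative log(u).
Back in t: F(t) = log(t**2 + 5).
Then F(2) - F(0) = (log(9)) - (log(5)) = log(9/5).

log(9/5)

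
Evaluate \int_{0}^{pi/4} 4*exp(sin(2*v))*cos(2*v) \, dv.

-2 + 2*E

Let u = sin(2*v), so du = 2*cos(2*v) dv. When v = 0, u = 0; when v = pi/4, u = 1.
The integral becomes 2·∫ exp(u) du from 0 to 1, with antiderivative 2*exp(u).
Back in v: F(v) = 2*exp(sin(2*v)).
Then F(pi/4) - F(0) = (2*E) - (2) = -2 + 2*E.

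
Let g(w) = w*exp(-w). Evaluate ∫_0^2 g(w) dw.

1 - 3*exp(-2)

Integrate by parts once (u = w, dv = exp(-w) dw).
An antiderivative is F(w) = (-w - 1)*exp(-w).
Then F(2) - F(0) = (-3*exp(-2)) - (-1) = 1 - 3*exp(-2).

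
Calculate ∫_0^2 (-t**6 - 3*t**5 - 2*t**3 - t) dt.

-422/7

By the power rule, an antiderivative is F(t) = -t**7/7 - t**6/2 - t**4/2 - t**2/2.
Then F(2) - F(0) = (-422/7) - (0) = -422/7.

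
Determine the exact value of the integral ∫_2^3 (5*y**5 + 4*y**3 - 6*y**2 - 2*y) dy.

By the power rule, an antiderivative is F(y) = 5*y**6/6 + y**4 - 2*y**3 - y**2.
Then F(3) - F(2) = (1251/2) - (148/3) = 3457/6.

3457/6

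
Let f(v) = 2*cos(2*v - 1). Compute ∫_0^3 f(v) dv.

sin(5) + sin(1)

Let u = 2*v - 1, so du = 2 dv. When v = 0, u = -1; when v = 3, u = 5.
The integral becomes ∫ cos(u) du from -1 to 5, with antiderivative sin(u).
Back in v: F(v) = sin(2*v - 1).
Then F(3) - F(0) = (sin(5)) - (-sin(1)) = sin(5) + sin(1).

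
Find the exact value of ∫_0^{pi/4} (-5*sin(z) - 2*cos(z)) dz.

-5 + 3*sqrt(2)/2

An antiderivative is F(z) = -2*sin(z) + 5*cos(z).
Then F(pi/4) - F(0) = (3*sqrt(2)/2) - (5) = -5 + 3*sqrt(2)/2.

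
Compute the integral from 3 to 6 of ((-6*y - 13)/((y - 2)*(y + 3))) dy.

Factor the denominator: y**2 + y - 6 = (y + 3)(y - 2).
Partial fractions: (-6*y - 13)/((y - 2)*(y + 3)) = -1/(y + 3) - 5/(y - 2).
An antiderivative is F(y) = -5*log(y - 2) - log(y + 3).
Then F(6) - F(3) = (-10*log(2) - 2*log(3)) - (-log(6)) = -9*log(2) - log(3).

-9*log(2) - log(3)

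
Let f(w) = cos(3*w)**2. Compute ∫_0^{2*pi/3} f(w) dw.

Use the identity cos^2(3*w) = (1 + cos(6*w))/2.
An antiderivative is F(w) = w/2 + sin(6*w)/12.
Then F(2*pi/3) - F(0) = (pi/3) - (0) = pi/3.

pi/3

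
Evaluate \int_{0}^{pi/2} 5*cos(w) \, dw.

5

An antiderivative is F(w) = 5*sin(w).
Then F(pi/2) - F(0) = (5) - (0) = 5.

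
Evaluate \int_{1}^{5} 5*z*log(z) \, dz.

Integrate by parts once (u = ln z, dv = 5*z dz).
An antiderivative is F(z) = 5*z**2*(2*log(z) - 1)/4.
Then F(5) - F(1) = (-125/4 + 125*log(5)/2) - (-5/4) = -30 + 125*log(5)/2.

-30 + 125*log(5)/2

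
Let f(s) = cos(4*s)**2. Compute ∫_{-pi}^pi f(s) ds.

pi

Use the identity cos^2(4*s) = (1 + cos(8*s))/2.
An antiderivative is F(s) = s/2 + sin(8*s)/16.
Then F(pi) - F(-pi) = (pi/2) - (-pi/2) = pi.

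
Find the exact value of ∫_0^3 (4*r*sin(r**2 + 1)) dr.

Let u = r**2 + 1, so du = 2*r dr. When r = 0, u = 1; when r = 3, u = 10.
The integral becomes 2·∫ sin(u) du from 1 to 10, with antiderivative -2*cos(u).
Back in r: F(r) = -2*cos(r**2 + 1).
Then F(3) - F(0) = (-2*cos(10)) - (-2*cos(1)) = 2*cos(1) - 2*cos(10).

2*cos(1) - 2*cos(10)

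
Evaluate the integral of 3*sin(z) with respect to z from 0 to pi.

An antiderivative is F(z) = -3*cos(z).
Then F(pi) - F(0) = (3) - (-3) = 6.

6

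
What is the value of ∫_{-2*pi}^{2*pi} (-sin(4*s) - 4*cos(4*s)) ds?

0

An antiderivative is F(s) = -sin(4*s) + cos(4*s)/4.
Then F(2*pi) - F(-2*pi) = (1/4) - (1/4) = 0.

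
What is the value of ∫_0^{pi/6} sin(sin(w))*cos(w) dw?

Let u = sin(w), so du = cos(w) dw. When w = 0, u = 0; when w = pi/6, u = 1/2.
The integral becomes ∫ sin(u) du from 0 to 1/2, with antiderivative -cos(u).
Back in w: F(w) = -cos(sin(w)).
Then F(pi/6) - F(0) = (-cos(1/2)) - (-1) = 1 - cos(1/2).

1 - cos(1/2)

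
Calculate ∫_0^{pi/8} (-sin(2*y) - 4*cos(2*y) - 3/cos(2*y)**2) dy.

-2 - 3*sqrt(2)/4

An antiderivative is F(y) = -2*sin(2*y) + cos(2*y)/2 - 3*tan(2*y)/2.
Then F(pi/8) - F(0) = (-3/2 - 3*sqrt(2)/4) - (1/2) = -2 - 3*sqrt(2)/4.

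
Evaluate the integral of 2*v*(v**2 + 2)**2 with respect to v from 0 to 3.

441

Let u = v**2 + 2, so du = 2*v dv. When v = 0, u = 2; when v = 3, u = 11.
The integral becomes ∫ u**2 du from 2 to 11, with antiderivative u**3/3.
Back in v: F(v) = (v**2 + 2)**3/3.
Then F(3) - F(0) = (1331/3) - (8/3) = 441.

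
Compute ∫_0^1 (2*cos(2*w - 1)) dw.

2*sin(1)

Let u = 2*w - 1, so du = 2 dw. When w = 0, u = -1; when w = 1, u = 1.
The integral becomes ∫ cos(u) du from -1 to 1, with antiderivative sin(u).
Back in w: F(w) = sin(2*w - 1).
Then F(1) - F(0) = (sin(1)) - (-sin(1)) = 2*sin(1).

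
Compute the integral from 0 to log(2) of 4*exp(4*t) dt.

15

Let u = exp(t), so du = exp(t) dt. When t = 0, u = 1; when t = log(2), u = 2.
The integral becomes 4·∫ u**3 du from 1 to 2, with antiderivative u**4.
Back in t: F(t) = exp(4*t).
Then F(log(2)) - F(0) = (16) - (1) = 15.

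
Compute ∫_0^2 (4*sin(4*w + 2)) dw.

Let u = 4*w + 2, so du = 4 dw. When w = 0, u = 2; when w = 2, u = 10.
The integral becomes ∫ sin(u) du from 2 to 10, with antiderivative -cos(u).
Back in w: F(w) = -cos(4*w + 2).
Then F(2) - F(0) = (-cos(10)) - (-cos(2)) = cos(2) - cos(10).

cos(2) - cos(10)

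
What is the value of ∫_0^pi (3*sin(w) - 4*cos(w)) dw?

An antiderivative is F(w) = -4*sin(w) - 3*cos(w).
Then F(pi) - F(0) = (3) - (-3) = 6.

6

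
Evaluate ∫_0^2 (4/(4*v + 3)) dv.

log(11/3)

Let u = 4*v + 3, so du = 4 dv. When v = 0, u = 3; when v = 2, u = 11.
The integral becomes ∫ 1/u du from 3 to 11, with antiderivative log(u).
Back in v: F(v) = log(4*v + 3).
Then F(2) - F(0) = (log(11)) - (log(3)) = log(11/3).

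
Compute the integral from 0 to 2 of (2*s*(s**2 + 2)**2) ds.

208/3

Let u = s**2 + 2, so du = 2*s ds. When s = 0, u = 2; when s = 2, u = 6.
The integral becomes ∫ u**2 du from 2 to 6, with antiderivative u**3/3.
Back in s: F(s) = (s**2 + 2)**3/3.
Then F(2) - F(0) = (72) - (8/3) = 208/3.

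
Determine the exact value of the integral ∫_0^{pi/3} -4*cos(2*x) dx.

An antiderivative is F(x) = -2*sin(2*x).
Then F(pi/3) - F(0) = (-sqrt(3)) - (0) = -sqrt(3).

-sqrt(3)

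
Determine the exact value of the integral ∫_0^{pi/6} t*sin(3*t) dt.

1/9

Integrate by parts once (u = t, dv = sin(3*t) dt).
An antiderivative is F(t) = -t*cos(3*t)/3 + sin(3*t)/9.
Then F(pi/6) - F(0) = (1/9) - (0) = 1/9.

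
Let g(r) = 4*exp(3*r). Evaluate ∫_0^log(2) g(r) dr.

28/3

Let u = exp(r), so du = exp(r) dr. When r = 0, u = 1; when r = log(2), u = 2.
The integral becomes 4·∫ u**2 du from 1 to 2, with antiderivative 4*u**3/3.
Back in r: F(r) = 4*exp(3*r)/3.
Then F(log(2)) - F(0) = (32/3) - (4/3) = 28/3.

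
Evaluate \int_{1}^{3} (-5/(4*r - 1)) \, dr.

An antiderivative is F(r) = -5*log(4*r - 1)/4.
Then F(3) - F(1) = (-5*log(11)/4) - (-5*log(3)/4) = -5*log(11)/4 + 5*log(3)/4.

-5*log(11)/4 + 5*log(3)/4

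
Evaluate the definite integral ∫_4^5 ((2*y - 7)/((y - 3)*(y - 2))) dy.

log(27/16)

Factor the denominator: y**2 - 5*y + 6 = (y - 2)(y - 3).
Partial fractions: (2*y - 7)/((y - 3)*(y - 2)) = 3/(y - 2) - 1/(y - 3).
An antiderivative is F(y) = -log(y - 3) + 3*log(y - 2).
Then F(5) - F(4) = (log(27/2)) - (log(8)) = log(27/16).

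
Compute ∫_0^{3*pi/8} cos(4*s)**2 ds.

3*pi/16

Use the identity cos^2(4*s) = (1 + cos(8*s))/2.
An antiderivative is F(s) = s/2 + sin(8*s)/16.
Then F(3*pi/8) - F(0) = (3*pi/16) - (0) = 3*pi/16.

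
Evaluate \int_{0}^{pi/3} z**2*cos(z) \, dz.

Integrate by parts twice (u = z^2, dv = cos(z) dz).
An antiderivative is F(z) = z**2*sin(z) + 2*z*cos(z) - 2*sin(z).
Then F(pi/3) - F(0) = (-sqrt(3) + sqrt(3)*pi**2/18 + pi/3) - (0) = -sqrt(3) + sqrt(3)*pi**2/18 + pi/3.

-sqrt(3) + sqrt(3)*pi**2/18 + pi/3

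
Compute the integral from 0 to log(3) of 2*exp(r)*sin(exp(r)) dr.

2*cos(1) - 2*cos(3)

Let u = exp(r), so du = exp(r) dr. When r = 0, u = 1; when r = log(3), u = 3.
The integral becomes 2·∫ sin(u) du from 1 to 3, with antiderivative -2*cos(u).
Back in r: F(r) = -2*cos(exp(r)).
Then F(log(3)) - F(0) = (-2*cos(3)) - (-2*cos(1)) = 2*cos(1) - 2*cos(3).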